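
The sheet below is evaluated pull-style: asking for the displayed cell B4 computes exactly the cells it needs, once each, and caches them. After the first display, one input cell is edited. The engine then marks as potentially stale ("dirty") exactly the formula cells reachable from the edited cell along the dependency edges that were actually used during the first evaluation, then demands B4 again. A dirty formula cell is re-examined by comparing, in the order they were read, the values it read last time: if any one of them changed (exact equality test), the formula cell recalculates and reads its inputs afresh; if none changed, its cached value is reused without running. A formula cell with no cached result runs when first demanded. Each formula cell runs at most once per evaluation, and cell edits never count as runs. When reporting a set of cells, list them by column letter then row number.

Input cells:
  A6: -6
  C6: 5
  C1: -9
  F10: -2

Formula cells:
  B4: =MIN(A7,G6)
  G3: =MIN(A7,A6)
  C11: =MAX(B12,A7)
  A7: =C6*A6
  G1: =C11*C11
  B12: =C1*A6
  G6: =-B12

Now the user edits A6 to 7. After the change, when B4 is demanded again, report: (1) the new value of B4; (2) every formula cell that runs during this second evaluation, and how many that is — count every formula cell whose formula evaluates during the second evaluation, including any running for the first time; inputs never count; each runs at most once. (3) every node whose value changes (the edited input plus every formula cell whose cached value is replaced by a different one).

First demand of the output computes:
  A7 = 5 * -6 = -30
  B12 = -9 * -6 = 54
  G6 = -(54) = -54
  B4 = MIN(-30, -54) = -54

After the edit, cleaning proceeds:
  A7: a read changed (A6 -6->7) — executes, giving 35.
  B12: a read changed (A6 -6->7) — executes, giving -63.
  G6: a read changed (B12 54->-63) — executes, giving 63.
  B4: a read changed (A7 -30->35; G6 -54->63) — executes, giving 35.

Demanding B4 again yields 35.
4 formula cells run: A7, B4, B12, G6.
The nodes whose values change: A6, A7, B4, B12, G6.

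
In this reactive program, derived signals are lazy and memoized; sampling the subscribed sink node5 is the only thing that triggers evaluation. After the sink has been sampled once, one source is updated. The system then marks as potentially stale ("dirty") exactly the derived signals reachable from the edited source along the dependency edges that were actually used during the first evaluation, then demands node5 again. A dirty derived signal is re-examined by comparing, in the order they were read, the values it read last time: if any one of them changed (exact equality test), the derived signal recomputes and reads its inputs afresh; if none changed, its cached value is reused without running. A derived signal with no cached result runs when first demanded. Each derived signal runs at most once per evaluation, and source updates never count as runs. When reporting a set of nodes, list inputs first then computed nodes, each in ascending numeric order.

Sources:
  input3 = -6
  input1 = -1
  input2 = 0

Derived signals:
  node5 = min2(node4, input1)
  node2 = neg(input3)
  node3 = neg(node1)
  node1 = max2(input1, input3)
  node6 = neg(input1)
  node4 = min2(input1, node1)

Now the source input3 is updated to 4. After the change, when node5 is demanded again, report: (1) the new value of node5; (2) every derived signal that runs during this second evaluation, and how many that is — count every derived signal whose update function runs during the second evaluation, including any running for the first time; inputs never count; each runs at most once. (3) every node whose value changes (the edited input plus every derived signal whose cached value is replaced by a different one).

First demand of the output computes:
  node1 = max2(-1, -6) = -1
  node4 = min2(-1, -1) = -1
  node5 = min2(-1, -1) = -1

After the edit, cleaning proceeds:
  node1: a read changed (input3 -6->4) — executes, giving 4.
  node4: a read changed (node1 -1->4) — executes, giving -1 — identical to its old value.
  node5: dirty, but its reads are unchanged (node4 unchanged, input1 unchanged); cached -1 stands.

Note the absorption at node4: it re-runs yet its value is the same, leaving the output's value untouched.

Demanding node5 again yields -1.
2 derived signals run: node1, node4.
The nodes whose values change: input3, node1.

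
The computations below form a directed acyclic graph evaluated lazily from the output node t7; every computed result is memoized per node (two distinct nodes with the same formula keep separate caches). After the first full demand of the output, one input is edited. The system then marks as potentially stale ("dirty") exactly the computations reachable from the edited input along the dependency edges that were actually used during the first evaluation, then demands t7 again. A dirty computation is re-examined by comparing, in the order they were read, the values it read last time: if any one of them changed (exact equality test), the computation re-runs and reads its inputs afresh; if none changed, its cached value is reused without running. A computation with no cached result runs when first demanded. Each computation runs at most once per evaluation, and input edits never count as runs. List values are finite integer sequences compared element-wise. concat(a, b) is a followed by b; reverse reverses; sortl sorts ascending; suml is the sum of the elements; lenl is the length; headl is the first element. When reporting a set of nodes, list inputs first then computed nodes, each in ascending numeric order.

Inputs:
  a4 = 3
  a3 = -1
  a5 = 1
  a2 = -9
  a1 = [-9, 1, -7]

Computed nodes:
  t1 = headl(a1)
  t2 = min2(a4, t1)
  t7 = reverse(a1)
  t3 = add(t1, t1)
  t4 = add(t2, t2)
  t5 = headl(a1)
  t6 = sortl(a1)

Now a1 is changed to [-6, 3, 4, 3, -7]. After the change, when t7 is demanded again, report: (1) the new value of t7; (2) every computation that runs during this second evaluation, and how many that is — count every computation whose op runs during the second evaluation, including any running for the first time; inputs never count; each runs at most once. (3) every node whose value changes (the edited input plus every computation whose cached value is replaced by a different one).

First demand of the output computes:
  t7 = reverse([-9, 1, -7]) = [-7, 1, -9]

After the edit, cleaning proceeds:
  t7: a read changed (a1 [-9, 1, -7]->[-6, 3, 4, 3, -7]) — executes, giving [-7, 3, 4, 3, -6].

Demanding t7 again yields [-7, 3, 4, 3, -6].
1 computations run: t7.
The nodes whose values change: a1, t7.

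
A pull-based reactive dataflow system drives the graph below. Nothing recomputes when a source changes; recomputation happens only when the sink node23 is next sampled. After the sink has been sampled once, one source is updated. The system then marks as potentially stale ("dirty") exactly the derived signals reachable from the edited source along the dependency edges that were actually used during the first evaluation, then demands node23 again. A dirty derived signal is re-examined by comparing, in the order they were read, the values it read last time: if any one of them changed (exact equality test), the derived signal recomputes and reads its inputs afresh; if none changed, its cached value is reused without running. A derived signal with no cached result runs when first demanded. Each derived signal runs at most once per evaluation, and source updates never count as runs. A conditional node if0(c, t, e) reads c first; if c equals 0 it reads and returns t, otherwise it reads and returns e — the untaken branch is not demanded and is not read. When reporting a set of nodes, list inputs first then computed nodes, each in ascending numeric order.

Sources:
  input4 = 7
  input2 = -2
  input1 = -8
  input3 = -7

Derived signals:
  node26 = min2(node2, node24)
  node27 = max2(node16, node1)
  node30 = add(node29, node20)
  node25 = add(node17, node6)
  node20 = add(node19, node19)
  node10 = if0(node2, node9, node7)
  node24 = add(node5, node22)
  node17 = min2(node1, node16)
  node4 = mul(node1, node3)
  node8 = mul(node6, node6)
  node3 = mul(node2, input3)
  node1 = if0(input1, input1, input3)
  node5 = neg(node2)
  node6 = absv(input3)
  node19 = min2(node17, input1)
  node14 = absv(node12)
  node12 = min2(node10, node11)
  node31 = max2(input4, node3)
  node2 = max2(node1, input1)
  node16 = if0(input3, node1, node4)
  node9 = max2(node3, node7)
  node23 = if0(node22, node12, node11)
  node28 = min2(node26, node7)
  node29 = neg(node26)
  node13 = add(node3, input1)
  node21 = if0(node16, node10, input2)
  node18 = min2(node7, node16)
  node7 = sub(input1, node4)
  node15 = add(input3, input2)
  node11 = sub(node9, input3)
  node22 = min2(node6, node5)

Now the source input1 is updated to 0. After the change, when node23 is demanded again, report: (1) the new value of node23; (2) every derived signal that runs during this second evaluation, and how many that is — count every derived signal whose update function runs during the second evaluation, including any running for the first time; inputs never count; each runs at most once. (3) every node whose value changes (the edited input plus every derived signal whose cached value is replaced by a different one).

First evaluation (everything demanded from the output):
  node1 = if0(input1=-8 -> else branch input3) = -7
  node2 = max2(-7, -8) = -7
  node3 = mul(-7, -7) = 49
  node4 = mul(-7, 49) = -343
  node5 = neg(-7) = 7
  node6 = absv(-7) = 7
  node7 = sub(-8, -343) = 335
  node9 = max2(49, 335) = 335
  node11 = sub(335, -7) = 342
  node22 = min2(7, 7) = 7
  node23 = if0(node22=7 -> else branch node11) = 342

Propagation after the edit:
  node1: runs — input1 -8->0; result 0.
  node2: runs — node1 -7->0; input1 -8->0; result 0.
  node3: runs — node2 -7->0; result 0.
  node4: runs — node1 -7->0; node3 49->0; result 0.
  node5: runs — node2 -7->0; result 0.
  node7: runs — input1 -8->0; node4 -343->0; result 0.
  node9: runs — node3 49->0; node7 335->0; result 0.
  node10: demanded for the first time — runs, produces 0.
  node11: runs — node9 335->0; result 7.
  node12: demanded for the first time — runs, produces 0.
  node22: runs — node5 7->0; result 0.
  node23: runs — node22 7->0; node11 342->7; result 0.

Key observation: a condition flipped, so demand reaches new nodes — node10, node12 run for the first time.

New value of node23: 0.
Derived signals that run: node1, node2, node3, node4, node5, node7, node9, node10, node11, node12, node22, node23 — 12 in total.
Values that change: input1, node1, node2, node3, node4, node5, node7, node9, node11, node22, node23.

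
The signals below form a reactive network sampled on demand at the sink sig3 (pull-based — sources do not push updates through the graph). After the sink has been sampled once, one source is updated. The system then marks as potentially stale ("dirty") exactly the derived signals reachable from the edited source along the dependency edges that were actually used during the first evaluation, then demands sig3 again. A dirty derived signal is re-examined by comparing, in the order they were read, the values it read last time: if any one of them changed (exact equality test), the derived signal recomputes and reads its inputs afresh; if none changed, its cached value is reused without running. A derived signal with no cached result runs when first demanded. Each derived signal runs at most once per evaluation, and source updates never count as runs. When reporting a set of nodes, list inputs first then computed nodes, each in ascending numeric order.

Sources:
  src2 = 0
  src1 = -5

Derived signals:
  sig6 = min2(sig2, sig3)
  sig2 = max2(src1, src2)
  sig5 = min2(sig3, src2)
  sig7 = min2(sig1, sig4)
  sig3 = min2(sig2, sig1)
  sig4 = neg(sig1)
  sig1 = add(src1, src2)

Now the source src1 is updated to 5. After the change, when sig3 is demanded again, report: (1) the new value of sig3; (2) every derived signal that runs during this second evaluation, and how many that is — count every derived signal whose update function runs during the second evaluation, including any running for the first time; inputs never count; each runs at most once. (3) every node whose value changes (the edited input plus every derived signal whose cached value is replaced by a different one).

sig3 now evaluates to 5.
Run set: sig1, sig2, sig3 (3 run).
Changed values: src1, sig1, sig2, sig3.

Initial pass — values computed on the first demand:
  sig1 = add(-5, 0) = -5
  sig2 = max2(-5, 0) = 0
  sig3 = min2(0, -5) = -5

Second demand — change propagation:
  sig1: re-runs because src1 -5->5; new result 5.
  sig2: re-runs because src1 -5->5; new result 5.
  sig3: re-runs because sig2 0->5; sig1 -5->5; new result 5.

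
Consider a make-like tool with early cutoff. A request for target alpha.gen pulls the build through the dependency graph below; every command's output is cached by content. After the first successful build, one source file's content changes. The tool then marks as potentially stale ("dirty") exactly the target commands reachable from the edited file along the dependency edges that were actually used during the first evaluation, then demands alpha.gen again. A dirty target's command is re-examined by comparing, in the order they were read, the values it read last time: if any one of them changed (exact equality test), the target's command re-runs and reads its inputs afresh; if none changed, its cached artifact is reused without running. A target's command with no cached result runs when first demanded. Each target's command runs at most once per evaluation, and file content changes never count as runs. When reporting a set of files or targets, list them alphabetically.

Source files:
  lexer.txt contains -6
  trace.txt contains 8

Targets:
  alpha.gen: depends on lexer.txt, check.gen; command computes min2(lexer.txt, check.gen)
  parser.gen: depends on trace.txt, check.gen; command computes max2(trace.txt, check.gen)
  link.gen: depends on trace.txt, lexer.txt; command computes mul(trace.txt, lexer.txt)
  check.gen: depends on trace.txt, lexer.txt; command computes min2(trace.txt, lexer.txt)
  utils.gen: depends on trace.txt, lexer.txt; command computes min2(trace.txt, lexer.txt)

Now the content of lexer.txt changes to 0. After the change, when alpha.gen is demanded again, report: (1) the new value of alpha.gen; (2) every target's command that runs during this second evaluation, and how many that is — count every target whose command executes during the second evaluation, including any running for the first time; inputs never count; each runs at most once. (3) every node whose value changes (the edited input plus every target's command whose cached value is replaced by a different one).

Demanding alpha.gen again yields 0.
2 target commands run: alpha.gen, check.gen.
The nodes whose values change: alpha.gen, check.gen, lexer.txt.

First demand of the output computes:
  check.gen = min2(8, -6) = -6
  alpha.gen = min2(-6, -6) = -6

After the edit, cleaning proceeds:
  check.gen: a read changed (lexer.txt -6->0) — executes, giving 0.
  alpha.gen: a read changed (lexer.txt -6->0; check.gen -6->0) — executes, giving 0.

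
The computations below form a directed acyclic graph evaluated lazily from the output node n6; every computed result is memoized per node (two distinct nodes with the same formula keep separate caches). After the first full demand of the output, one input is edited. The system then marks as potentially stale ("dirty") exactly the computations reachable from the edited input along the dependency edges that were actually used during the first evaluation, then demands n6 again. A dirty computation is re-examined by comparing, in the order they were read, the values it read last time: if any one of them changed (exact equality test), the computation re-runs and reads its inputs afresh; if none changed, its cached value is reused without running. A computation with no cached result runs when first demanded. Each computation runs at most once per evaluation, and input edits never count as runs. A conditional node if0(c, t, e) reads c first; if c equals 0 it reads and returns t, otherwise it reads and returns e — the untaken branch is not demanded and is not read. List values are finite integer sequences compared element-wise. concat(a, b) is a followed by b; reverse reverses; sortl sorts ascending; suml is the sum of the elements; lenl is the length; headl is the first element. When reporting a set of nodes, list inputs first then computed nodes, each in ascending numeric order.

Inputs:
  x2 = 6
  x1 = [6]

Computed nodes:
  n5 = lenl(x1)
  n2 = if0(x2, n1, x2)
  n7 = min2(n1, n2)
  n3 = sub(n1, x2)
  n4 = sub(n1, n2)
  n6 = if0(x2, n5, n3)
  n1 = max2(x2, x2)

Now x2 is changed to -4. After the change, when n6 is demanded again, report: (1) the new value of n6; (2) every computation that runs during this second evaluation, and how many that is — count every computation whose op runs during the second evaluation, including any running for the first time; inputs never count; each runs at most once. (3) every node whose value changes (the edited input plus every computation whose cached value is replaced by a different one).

Demanding n6 again yields 0.
3 computations run: n1, n3, n6.
The nodes whose values change: x2, n1.

First demand of the output computes:
  n1 = max2(6, 6) = 6
  n3 = sub(6, 6) = 0
  n6 = if0(x2=6 -> else branch n3) = 0

After the edit, cleaning proceeds:
  n1: a read changed (x2 6->-4; x2 6->-4) — executes, giving -4.
  n3: a read changed (n1 6->-4; x2 6->-4) — executes, giving 0 — identical to its old value.
  n6: a read changed (x2 6->-4) — executes, giving 0 — identical to its old value.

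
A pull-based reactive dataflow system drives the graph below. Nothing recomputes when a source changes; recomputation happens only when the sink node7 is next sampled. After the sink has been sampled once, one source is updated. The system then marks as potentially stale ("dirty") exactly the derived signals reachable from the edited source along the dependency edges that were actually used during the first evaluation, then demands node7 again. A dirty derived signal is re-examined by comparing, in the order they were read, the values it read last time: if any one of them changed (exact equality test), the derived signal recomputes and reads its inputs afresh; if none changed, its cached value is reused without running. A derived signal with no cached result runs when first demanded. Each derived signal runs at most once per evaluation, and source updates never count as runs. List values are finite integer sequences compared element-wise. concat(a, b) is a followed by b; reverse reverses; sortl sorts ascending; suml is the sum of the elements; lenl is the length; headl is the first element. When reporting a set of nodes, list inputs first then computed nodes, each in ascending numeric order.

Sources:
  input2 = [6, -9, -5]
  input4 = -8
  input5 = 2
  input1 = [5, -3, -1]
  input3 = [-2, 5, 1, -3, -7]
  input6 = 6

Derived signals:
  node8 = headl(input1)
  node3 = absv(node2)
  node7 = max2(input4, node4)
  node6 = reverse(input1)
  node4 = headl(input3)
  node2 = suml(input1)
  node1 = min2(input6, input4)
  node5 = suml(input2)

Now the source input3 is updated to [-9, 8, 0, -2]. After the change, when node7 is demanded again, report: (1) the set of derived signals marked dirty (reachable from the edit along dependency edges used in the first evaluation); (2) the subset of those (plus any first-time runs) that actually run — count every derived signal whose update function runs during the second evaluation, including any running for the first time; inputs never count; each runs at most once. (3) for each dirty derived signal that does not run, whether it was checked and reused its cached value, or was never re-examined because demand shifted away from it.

First evaluation (everything demanded from the output):
  node4 = headl([-2, 5, 1, -3, -7]) = -2
  node7 = max2(-8, -2) = -2

Propagation after the edit:
  node4: runs — input3 [-2, 5, 1, -3, -7]->[-9, 8, 0, -2]; result -9.
  node7: runs — node4 -2->-9; result -8.

Marked dirty: node4, node7.
Derived signals that run: node4, node7 — 2 in total.
Every dirty derived signal ran.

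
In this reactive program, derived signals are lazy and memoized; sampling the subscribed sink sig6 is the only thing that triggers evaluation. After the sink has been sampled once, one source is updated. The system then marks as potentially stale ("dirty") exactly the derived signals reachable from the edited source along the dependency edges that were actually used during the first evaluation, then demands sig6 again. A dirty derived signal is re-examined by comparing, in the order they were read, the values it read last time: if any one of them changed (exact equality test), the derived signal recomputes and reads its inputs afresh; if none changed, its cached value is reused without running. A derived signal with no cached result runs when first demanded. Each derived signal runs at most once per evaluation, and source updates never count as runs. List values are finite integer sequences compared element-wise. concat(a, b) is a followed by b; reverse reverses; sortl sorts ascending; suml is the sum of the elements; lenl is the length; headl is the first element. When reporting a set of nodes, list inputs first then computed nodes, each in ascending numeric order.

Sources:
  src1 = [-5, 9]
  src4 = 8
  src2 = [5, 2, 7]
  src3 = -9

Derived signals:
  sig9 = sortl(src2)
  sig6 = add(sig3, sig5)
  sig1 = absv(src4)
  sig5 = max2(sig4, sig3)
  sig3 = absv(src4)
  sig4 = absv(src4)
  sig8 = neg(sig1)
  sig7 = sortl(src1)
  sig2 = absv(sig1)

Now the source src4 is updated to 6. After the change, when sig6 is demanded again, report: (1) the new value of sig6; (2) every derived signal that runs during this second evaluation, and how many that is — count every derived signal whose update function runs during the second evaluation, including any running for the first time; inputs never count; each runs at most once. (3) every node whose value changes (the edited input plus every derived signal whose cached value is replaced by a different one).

Demanding sig6 again yields 12.
4 derived signals run: sig3, sig4, sig5, sig6.
The nodes whose values change: src4, sig3, sig4, sig5, sig6.

First demand of the output computes:
  sig3 = absv(8) = 8
  sig4 = absv(8) = 8
  sig5 = max2(8, 8) = 8
  sig6 = add(8, 8) = 16

After the edit, cleaning proceeds:
  sig3: a read changed (src4 8->6) — executes, giving 6.
  sig4: a read changed (src4 8->6) — executes, giving 6.
  sig5: a read changed (sig4 8->6; sig3 8->6) — executes, giving 6.
  sig6: a read changed (sig3 8->6; sig5 8->6) — executes, giving 12.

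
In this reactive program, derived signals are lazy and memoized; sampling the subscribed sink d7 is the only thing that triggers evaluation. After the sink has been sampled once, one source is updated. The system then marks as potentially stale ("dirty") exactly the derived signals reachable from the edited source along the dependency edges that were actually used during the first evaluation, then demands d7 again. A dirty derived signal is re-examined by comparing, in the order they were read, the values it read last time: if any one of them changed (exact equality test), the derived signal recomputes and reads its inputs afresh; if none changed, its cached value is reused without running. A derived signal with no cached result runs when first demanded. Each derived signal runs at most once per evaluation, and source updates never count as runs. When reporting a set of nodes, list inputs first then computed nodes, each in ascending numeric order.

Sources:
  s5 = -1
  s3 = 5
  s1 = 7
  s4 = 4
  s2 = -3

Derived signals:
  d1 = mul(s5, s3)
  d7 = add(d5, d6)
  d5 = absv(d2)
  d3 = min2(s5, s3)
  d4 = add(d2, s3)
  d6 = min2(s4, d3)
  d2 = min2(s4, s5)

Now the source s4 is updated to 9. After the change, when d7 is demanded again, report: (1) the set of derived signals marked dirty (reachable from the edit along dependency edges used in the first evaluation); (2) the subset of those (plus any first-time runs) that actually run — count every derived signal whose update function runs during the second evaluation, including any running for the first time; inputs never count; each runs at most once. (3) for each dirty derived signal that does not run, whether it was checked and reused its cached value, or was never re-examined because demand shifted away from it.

First demand of the output computes:
  d2 = min2(4, -1) = -1
  d3 = min2(-1, 5) = -1
  d5 = absv(-1) = 1
  d6 = min2(4, -1) = -1
  d7 = add(1, -1) = 0

After the edit, cleaning proceeds:
  d2: a read changed (s4 4->9) — executes, giving -1 — identical to its old value.
  d5: dirty, but its reads are unchanged (d2 unchanged); cached 1 stands.
  d6: a read changed (s4 4->9) — executes, giving -1 — identical to its old value.
  d7: dirty, but its reads are unchanged (d5 unchanged, d6 unchanged); cached 0 stands.

Note where the cutoff bites: d5 is checked, finds nothing changed, and keeps its cache.

The edit dirties: d2, d5, d6, d7.
2 derived signals run: d2, d6.
Cache hits after checking: d5, d7.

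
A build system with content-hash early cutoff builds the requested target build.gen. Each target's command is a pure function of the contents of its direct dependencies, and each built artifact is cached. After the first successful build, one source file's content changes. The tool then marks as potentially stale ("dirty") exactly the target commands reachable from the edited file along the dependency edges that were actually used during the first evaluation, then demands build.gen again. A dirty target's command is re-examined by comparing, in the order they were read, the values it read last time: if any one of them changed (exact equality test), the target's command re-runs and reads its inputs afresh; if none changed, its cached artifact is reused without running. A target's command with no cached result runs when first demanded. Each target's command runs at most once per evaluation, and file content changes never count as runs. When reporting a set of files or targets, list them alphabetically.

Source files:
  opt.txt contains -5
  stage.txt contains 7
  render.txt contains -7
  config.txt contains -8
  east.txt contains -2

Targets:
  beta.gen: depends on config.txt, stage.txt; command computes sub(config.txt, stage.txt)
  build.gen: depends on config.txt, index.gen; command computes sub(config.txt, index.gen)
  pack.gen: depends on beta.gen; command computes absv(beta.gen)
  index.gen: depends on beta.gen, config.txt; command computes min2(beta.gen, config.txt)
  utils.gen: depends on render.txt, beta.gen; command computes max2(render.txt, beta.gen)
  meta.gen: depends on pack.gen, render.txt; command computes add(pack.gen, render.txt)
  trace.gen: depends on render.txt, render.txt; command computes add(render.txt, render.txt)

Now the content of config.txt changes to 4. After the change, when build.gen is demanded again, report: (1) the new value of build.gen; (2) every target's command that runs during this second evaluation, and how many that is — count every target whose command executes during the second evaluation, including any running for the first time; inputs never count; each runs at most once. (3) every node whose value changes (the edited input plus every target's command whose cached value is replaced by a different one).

First evaluation (everything demanded from the output):
  beta.gen = sub(-8, 7) = -15
  index.gen = min2(-15, -8) = -15
  build.gen = sub(-8, -15) = 7

Propagation after the edit:
  beta.gen: runs — config.txt -8->4; result -3.
  index.gen: runs — beta.gen -15->-3; config.txt -8->4; result -3.
  build.gen: runs — config.txt -8->4; index.gen -15->-3; result 7 (same value as before).

New value of build.gen: 7.
Target commands that run: beta.gen, build.gen, index.gen — 3 in total.
Values that change: beta.gen, config.txt, index.gen.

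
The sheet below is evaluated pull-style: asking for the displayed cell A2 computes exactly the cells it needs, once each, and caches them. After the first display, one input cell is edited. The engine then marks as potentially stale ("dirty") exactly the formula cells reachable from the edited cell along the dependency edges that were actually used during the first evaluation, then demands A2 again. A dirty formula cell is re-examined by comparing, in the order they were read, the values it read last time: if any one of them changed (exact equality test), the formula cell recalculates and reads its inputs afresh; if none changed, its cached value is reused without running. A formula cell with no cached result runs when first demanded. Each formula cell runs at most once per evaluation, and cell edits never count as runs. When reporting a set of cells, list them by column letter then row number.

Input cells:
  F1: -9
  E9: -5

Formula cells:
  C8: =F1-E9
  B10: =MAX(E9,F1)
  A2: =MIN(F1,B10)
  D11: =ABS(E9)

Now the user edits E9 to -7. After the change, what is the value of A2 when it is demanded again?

Demanding A2 again yields -9.

First demand of the output computes:
  B10 = MAX(-5, -9) = -5
  A2 = MIN(-9, -5) = -9

After the edit, cleaning proceeds:
  B10: a read changed (E9 -5->-7) — executes, giving -7.
  A2: a read changed (B10 -5->-7) — executes, giving -9 — identical to its old value.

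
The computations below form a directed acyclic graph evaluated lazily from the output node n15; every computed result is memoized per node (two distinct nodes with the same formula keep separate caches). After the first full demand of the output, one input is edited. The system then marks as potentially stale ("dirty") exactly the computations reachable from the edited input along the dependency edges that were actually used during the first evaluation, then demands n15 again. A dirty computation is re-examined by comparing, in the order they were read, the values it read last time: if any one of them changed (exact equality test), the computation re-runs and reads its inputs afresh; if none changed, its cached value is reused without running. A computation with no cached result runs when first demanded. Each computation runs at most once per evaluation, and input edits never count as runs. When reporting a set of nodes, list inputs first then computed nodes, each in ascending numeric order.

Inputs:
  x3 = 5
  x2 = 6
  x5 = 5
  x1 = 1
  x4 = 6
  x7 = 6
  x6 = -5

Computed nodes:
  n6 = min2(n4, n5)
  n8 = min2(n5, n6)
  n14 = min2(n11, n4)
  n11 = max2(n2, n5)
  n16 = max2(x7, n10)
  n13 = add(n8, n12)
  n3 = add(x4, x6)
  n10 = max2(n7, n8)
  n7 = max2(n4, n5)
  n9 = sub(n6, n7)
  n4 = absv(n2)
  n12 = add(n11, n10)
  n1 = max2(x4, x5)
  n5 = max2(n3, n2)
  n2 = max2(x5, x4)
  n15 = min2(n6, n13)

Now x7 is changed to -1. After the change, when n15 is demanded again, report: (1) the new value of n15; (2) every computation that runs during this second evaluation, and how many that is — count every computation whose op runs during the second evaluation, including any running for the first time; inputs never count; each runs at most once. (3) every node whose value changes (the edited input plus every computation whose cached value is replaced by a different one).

First demand of the output computes:
  n2 = max2(5, 6) = 6
  n3 = add(6, -5) = 1
  n4 = absv(6) = 6
  n5 = max2(1, 6) = 6
  n6 = min2(6, 6) = 6
  n7 = max2(6, 6) = 6
  n8 = min2(6, 6) = 6
  n10 = max2(6, 6) = 6
  n11 = max2(6, 6) = 6
  n12 = add(6, 6) = 12
  n13 = add(6, 12) = 18
  n15 = min2(6, 18) = 6

After the edit, cleaning proceeds:
  x7 only reaches undemanded nodes; the second demand re-runs nothing.

Note the shortcut — x7 feeds only undemanded nodes, so no recomputation happens.

Demanding n15 again yields 6.
0 computations run: none.
The nodes whose values change: x7.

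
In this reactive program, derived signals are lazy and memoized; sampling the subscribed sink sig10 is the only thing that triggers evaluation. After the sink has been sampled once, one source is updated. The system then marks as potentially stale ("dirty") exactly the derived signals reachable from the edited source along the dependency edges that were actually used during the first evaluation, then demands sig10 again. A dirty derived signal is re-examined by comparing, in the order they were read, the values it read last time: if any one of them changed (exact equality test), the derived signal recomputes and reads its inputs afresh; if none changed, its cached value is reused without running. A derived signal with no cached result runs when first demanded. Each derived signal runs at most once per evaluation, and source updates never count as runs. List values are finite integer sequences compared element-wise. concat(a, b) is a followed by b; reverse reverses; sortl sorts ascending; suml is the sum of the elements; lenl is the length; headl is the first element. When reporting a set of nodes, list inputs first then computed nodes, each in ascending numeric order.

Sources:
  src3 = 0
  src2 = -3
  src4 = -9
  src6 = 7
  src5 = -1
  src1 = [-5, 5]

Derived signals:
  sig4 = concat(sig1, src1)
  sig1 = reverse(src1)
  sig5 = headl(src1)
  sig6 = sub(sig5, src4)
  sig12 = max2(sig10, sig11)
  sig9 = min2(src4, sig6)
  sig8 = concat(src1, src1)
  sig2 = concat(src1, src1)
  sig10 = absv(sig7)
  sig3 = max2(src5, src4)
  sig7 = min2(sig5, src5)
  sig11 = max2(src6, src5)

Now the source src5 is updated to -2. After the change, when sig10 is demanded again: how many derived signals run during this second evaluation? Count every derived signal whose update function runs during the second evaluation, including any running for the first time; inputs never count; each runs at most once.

1 derived signals run: sig7.
Note the absorption at sig7: it re-runs yet its value is the same, leaving the output's value untouched.

First demand of the output computes:
  sig5 = headl([-5, 5]) = -5
  sig7 = min2(-5, -1) = -5
  sig10 = absv(-5) = 5

After the edit, cleaning proceeds:
  sig7: a read changed (src5 -1->-2) — executes, giving -5 — identical to its old value.
  sig10: dirty, but its reads are unchanged (sig7 unchanged); cached 5 stands.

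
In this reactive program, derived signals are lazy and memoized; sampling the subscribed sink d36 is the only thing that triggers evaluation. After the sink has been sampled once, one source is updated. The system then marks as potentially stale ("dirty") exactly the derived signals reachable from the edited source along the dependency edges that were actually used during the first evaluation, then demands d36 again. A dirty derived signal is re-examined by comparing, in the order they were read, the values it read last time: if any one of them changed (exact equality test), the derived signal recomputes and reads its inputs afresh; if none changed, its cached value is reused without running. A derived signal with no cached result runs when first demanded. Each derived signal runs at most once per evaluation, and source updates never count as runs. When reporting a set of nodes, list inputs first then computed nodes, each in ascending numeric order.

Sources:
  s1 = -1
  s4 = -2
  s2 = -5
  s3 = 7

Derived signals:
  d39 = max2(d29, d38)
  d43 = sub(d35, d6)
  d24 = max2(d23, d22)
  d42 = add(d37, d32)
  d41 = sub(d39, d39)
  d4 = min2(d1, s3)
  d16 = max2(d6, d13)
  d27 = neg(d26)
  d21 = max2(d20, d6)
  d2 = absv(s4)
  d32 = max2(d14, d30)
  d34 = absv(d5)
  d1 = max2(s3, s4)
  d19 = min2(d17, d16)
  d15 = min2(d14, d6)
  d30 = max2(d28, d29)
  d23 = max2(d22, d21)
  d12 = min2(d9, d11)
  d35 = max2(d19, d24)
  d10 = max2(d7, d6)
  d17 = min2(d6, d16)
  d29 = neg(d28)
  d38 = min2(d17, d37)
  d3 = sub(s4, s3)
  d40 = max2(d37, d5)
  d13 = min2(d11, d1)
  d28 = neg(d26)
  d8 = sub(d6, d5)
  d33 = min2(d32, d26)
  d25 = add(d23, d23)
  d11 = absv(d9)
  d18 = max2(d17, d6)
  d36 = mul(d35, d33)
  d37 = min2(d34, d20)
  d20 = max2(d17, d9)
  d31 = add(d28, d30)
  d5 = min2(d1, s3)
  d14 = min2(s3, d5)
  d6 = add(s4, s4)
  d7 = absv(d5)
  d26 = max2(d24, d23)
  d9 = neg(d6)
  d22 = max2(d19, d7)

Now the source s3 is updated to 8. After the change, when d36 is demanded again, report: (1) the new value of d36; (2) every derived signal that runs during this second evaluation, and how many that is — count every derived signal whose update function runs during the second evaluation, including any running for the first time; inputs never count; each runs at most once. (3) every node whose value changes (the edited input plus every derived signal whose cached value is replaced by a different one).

First demand of the output computes:
  d1 = max2(7, -2) = 7
  d5 = min2(7, 7) = 7
  d6 = add(-2, -2) = -4
  d7 = absv(7) = 7
  d9 = neg(-4) = 4
  d11 = absv(4) = 4
  d13 = min2(4, 7) = 4
  d14 = min2(7, 7) = 7
  d16 = max2(-4, 4) = 4
  d17 = min2(-4, 4) = -4
  d19 = min2(-4, 4) = -4
  d20 = max2(-4, 4) = 4
  d21 = max2(4, -4) = 4
  d22 = max2(-4, 7) = 7
  d23 = max2(7, 4) = 7
  d24 = max2(7, 7) = 7
  d26 = max2(7, 7) = 7
  d28 = neg(7) = -7
  d29 = neg(-7) = 7
  d30 = max2(-7, 7) = 7
  d32 = max2(7, 7) = 7
  d33 = min2(7, 7) = 7
  d35 = max2(-4, 7) = 7
  d36 = mul(7, 7) = 49

After the edit, cleaning proceeds:
  d1: a read changed (s3 7->8) — executes, giving 8.
  d5: a read changed (d1 7->8; s3 7->8) — executes, giving 8.
  d7: a read changed (d5 7->8) — executes, giving 8.
  d13: a read changed (d1 7->8) — executes, giving 4 — identical to its old value.
  d14: a read changed (s3 7->8; d5 7->8) — executes, giving 8.
  d16: dirty, but its reads are unchanged (d6 unchanged, d13 unchanged); cached 4 stands.
  d17: dirty, but its reads are unchanged (d6 unchanged, d16 unchanged); cached -4 stands.
  d19: dirty, but its reads are unchanged (d17 unchanged, d16 unchanged); cached -4 stands.
  d20: dirty, but its reads are unchanged (d17 unchanged, d9 unchanged); cached 4 stands.
  d21: dirty, but its reads are unchanged (d20 unchanged, d6 unchanged); cached 4 stands.
  d22: a read changed (d7 7->8) — executes, giving 8.
  d23: a read changed (d22 7->8) — executes, giving 8.
  d24: a read changed (d23 7->8; d22 7->8) — executes, giving 8.
  d26: a read changed (d24 7->8; d23 7->8) — executes, giving 8.
  d28: a read changed (d26 7->8) — executes, giving -8.
  d29: a read changed (d28 -7->-8) — executes, giving 8.
  d30: a read changed (d28 -7->-8; d29 7->8) — executes, giving 8.
  d32: a read changed (d14 7->8; d30 7->8) — executes, giving 8.
  d33: a read changed (d32 7->8; d26 7->8) — executes, giving 8.
  d35: a read changed (d24 7->8) — executes, giving 8.
  d36: a read changed (d35 7->8; d33 7->8) — executes, giving 64.

Note where the cutoff bites: d16 is checked, finds nothing changed, and keeps its cache.

Demanding d36 again yields 64.
16 derived signals run: d1, d5, d7, d13, d14, d22, d23, d24, d26, d28, d29, d30, d32, d33, d35, d36.
The nodes whose values change: s3, d1, d5, d7, d14, d22, d23, d24, d26, d28, d29, d30, d32, d33, d35, d36.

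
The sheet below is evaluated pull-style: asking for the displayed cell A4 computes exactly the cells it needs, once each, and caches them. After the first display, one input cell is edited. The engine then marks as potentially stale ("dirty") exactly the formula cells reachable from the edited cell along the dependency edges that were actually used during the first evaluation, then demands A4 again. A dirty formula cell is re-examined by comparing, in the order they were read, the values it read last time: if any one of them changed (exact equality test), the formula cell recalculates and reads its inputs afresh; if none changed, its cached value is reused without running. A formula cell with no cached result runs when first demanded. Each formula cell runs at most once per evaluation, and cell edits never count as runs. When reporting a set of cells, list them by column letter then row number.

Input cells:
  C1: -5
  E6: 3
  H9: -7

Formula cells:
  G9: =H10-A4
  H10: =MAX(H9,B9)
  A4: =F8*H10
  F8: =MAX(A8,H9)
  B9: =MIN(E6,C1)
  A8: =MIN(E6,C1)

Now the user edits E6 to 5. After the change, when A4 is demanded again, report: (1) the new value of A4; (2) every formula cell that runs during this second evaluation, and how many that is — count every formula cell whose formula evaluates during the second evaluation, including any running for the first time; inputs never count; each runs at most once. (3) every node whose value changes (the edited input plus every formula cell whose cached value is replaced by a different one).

First demand of the output computes:
  A8 = MIN(3, -5) = -5
  B9 = MIN(3, -5) = -5
  F8 = MAX(-5, -7) = -5
  H10 = MAX(-7, -5) = -5
  A4 = -5 * -5 = 25

After the edit, cleaning proceeds:
  A8: a read changed (E6 3->5) — executes, giving -5 — identical to its old value.
  B9: a read changed (E6 3->5) — executes, giving -5 — identical to its old value.
  F8: dirty, but its reads are unchanged (A8 unchanged, H9 unchanged); cached -5 stands.
  H10: dirty, but its reads are unchanged (H9 unchanged, B9 unchanged); cached -5 stands.
  A4: dirty, but its reads are unchanged (F8 unchanged, H10 unchanged); cached 25 stands.

Note where the cutoff bites: F8 is checked, finds nothing changed, and keeps its cache.

Demanding A4 again yields 25.
2 formula cells run: A8, B9.
The nodes whose values change: E6.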